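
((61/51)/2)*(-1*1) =-61/102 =-0.60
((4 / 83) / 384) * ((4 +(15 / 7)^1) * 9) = 0.01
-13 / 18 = -0.72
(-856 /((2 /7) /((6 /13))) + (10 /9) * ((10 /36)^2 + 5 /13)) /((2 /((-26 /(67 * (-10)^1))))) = -26199283 /976860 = -26.82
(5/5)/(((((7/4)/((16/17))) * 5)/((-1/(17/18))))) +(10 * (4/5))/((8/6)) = 59538/10115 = 5.89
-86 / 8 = -43 / 4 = -10.75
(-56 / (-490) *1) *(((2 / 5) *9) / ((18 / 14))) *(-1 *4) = -32 / 25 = -1.28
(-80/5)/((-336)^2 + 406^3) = -2/8379539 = -0.00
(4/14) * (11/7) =22/49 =0.45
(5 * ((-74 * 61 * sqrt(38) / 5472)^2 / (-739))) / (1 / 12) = -25470245 / 12131424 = -2.10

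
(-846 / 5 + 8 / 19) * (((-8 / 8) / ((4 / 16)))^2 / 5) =-256544 / 475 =-540.09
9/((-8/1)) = -9/8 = -1.12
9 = 9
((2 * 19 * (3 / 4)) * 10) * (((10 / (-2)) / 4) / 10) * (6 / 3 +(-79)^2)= -1779255 / 8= -222406.88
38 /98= 19 /49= 0.39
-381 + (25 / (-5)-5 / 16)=-6181 / 16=-386.31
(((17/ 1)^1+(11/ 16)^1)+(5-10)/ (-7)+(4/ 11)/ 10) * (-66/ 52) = -23.40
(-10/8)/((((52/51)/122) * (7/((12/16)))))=-46665/2912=-16.03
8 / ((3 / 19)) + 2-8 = 134 / 3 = 44.67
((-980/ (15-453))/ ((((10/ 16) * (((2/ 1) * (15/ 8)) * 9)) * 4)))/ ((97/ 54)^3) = 1524096/ 333125645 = 0.00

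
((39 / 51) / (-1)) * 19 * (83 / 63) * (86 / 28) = -881543 / 14994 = -58.79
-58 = -58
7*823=5761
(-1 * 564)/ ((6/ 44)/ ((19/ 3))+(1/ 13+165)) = -3064776/ 897145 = -3.42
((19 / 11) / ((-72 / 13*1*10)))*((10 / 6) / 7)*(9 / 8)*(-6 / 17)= 247 / 83776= 0.00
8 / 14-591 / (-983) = 8069 / 6881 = 1.17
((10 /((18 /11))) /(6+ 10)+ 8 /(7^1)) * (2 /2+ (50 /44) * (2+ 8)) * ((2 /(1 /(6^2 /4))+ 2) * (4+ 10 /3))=522580 /189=2764.97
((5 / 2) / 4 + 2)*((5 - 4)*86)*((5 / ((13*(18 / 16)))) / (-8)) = -9.65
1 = 1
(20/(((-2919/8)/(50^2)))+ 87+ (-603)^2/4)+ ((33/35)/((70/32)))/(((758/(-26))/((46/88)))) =70356922800191/774410700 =90852.21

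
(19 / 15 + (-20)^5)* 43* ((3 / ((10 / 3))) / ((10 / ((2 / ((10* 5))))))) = -6191997549 / 12500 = -495359.80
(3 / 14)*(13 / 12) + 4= 237 / 56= 4.23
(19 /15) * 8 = 152 /15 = 10.13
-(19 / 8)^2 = -361 / 64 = -5.64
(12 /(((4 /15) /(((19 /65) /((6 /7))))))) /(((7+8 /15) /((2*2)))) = 11970 /1469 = 8.15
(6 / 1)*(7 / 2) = 21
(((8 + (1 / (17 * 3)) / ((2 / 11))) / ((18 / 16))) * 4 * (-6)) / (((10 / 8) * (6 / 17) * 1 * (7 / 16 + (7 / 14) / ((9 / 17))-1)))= -846848 / 825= -1026.48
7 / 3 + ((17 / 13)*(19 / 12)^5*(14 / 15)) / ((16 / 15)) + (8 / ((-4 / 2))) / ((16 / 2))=342099749 / 25878528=13.22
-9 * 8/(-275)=72/275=0.26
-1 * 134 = -134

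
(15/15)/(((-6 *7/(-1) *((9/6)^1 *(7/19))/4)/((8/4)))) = 152/441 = 0.34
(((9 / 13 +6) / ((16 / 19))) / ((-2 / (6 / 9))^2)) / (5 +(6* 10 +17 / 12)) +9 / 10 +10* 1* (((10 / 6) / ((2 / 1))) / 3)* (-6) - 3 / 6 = -10104071 / 621660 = -16.25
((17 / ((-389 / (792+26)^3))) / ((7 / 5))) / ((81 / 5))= -232620958600 / 220563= -1054669.00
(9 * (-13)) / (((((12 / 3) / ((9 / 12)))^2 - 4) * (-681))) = 351 / 49940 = 0.01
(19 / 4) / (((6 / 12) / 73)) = 1387 / 2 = 693.50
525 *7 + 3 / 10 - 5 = 36703 / 10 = 3670.30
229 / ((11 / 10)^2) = 22900 / 121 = 189.26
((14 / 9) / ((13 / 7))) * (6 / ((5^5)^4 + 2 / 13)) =196 / 3719329833984381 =0.00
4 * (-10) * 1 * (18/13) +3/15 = -3587/65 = -55.18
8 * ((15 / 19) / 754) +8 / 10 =28952 / 35815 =0.81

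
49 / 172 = 0.28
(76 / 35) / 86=38 / 1505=0.03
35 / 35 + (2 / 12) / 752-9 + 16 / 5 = -108283 / 22560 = -4.80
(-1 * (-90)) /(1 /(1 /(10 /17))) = 153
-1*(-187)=187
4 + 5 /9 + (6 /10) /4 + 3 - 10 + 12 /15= -269 /180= -1.49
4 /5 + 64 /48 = 32 /15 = 2.13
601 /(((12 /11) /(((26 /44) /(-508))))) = -7813 /12192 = -0.64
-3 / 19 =-0.16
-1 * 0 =0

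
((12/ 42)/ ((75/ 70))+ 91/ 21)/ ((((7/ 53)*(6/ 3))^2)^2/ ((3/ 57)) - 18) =-181481063/ 706493770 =-0.26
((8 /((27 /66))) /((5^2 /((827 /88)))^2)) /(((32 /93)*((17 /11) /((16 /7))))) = 21201799 /1785000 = 11.88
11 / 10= 1.10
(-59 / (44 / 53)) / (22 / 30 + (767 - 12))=-46905 / 498784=-0.09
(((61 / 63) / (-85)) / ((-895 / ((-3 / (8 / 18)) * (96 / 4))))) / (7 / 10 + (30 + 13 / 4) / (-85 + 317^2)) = -440974368 / 149780218105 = -0.00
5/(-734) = -0.01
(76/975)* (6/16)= 19/650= 0.03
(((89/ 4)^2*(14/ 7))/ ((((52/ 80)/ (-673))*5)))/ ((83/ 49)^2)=-12799330033/ 179114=-71459.13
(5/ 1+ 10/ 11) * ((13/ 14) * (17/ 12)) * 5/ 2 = 19.43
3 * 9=27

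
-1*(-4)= 4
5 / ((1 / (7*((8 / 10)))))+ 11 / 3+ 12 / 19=1841 / 57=32.30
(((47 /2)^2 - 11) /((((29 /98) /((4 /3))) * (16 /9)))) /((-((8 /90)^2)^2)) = -1305044409375 /59392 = -21973403.98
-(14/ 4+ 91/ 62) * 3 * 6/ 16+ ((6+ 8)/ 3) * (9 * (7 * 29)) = 1056531/ 124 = 8520.41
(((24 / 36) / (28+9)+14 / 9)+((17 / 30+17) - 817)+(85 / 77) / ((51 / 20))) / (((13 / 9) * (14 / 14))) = -552.06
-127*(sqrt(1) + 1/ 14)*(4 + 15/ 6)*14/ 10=-4953/ 4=-1238.25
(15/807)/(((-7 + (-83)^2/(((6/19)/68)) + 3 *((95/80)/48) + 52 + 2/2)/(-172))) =-660480/306474564581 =-0.00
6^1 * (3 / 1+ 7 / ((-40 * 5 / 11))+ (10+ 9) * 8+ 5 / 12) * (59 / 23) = 5488121 / 2300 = 2386.14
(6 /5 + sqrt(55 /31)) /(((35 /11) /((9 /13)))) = 594 /2275 + 99 * sqrt(1705) /14105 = 0.55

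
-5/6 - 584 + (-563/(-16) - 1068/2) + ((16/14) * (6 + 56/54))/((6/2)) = -1080.97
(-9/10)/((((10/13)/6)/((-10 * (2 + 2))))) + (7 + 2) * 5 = 1629/5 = 325.80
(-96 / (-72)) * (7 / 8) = 7 / 6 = 1.17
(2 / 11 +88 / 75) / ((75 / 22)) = 2236 / 5625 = 0.40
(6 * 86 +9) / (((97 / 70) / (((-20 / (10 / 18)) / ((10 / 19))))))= -2513700 / 97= -25914.43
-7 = -7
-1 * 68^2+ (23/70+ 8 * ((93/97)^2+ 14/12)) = -9102894179/1975890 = -4606.98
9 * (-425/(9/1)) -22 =-447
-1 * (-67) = 67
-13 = -13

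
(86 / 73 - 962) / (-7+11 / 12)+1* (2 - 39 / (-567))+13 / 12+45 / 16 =163.91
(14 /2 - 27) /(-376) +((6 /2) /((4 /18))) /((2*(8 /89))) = 113021 /1504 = 75.15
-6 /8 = -3 /4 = -0.75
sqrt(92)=2 * sqrt(23)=9.59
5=5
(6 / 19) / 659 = 0.00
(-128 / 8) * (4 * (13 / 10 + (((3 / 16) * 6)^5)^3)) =-1258154079050653 / 2748779069440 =-457.71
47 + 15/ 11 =532/ 11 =48.36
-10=-10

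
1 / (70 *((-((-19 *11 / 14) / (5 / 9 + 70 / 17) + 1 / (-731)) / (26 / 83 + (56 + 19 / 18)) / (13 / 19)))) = 557284429 / 3176134938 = 0.18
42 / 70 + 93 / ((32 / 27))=12651 / 160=79.07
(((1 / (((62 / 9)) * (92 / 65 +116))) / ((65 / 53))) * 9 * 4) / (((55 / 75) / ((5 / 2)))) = 675 / 5456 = 0.12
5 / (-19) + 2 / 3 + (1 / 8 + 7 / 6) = 773 / 456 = 1.70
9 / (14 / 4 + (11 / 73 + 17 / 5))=6570 / 5147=1.28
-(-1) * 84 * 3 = 252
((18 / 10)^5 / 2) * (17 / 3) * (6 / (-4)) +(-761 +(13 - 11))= -10491333 / 12500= -839.31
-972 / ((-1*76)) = 243 / 19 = 12.79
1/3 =0.33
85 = 85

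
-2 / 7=-0.29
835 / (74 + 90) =835 / 164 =5.09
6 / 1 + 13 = 19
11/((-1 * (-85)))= 11/85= 0.13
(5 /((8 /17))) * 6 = 255 /4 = 63.75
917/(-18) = -917/18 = -50.94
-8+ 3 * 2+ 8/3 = 2/3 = 0.67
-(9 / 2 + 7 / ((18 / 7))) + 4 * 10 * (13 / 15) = 247 / 9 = 27.44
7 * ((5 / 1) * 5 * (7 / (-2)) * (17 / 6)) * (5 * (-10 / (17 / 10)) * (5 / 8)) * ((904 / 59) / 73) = 86515625 / 12921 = 6695.74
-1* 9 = -9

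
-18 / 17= -1.06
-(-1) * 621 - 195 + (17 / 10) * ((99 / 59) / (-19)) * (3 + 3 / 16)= 76321527 / 179360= 425.52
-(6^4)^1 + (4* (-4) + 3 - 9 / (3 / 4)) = -1321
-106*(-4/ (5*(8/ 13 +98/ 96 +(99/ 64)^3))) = 4334813184/ 272848625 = 15.89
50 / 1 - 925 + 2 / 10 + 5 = -4349 / 5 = -869.80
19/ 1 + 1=20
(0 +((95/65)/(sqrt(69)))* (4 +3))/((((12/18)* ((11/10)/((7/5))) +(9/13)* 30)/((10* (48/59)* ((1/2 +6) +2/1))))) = 3798480* sqrt(69)/7888241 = 4.00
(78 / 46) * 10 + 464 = 11062 / 23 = 480.96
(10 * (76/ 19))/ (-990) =-0.04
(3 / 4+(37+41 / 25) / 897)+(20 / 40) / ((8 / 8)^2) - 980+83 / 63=-80048197 / 81900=-977.39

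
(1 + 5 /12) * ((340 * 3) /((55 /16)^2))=73984 /605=122.29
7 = 7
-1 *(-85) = 85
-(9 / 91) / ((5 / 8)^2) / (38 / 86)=-24768 / 43225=-0.57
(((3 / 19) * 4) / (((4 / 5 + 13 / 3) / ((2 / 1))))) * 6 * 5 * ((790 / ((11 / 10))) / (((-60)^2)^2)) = 79 / 193116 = 0.00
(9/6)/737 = 3/1474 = 0.00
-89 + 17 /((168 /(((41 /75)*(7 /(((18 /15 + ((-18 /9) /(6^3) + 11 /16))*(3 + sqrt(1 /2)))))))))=-1803889 /20285 - 246*sqrt(2) /20285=-88.94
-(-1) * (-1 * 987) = -987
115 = 115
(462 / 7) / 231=2 / 7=0.29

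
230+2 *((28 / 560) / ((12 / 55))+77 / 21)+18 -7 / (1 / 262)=-37877 / 24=-1578.21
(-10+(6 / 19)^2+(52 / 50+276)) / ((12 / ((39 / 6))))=3917771 / 27075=144.70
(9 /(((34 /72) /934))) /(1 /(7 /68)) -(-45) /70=7416693 /4046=1833.09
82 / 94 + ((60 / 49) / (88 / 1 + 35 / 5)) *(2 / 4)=38453 / 43757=0.88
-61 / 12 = -5.08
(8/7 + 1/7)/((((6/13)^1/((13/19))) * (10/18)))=4563/1330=3.43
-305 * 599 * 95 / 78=-17356025 / 78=-222513.14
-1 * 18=-18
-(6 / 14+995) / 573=-6968 / 4011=-1.74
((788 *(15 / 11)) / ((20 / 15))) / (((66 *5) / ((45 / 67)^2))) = 1196775 / 1086338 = 1.10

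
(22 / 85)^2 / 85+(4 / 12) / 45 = 135893 / 16581375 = 0.01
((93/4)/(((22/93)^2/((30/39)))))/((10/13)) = 804357/1936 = 415.47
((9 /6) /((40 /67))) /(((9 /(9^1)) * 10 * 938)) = 3 /11200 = 0.00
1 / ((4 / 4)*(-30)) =-1 / 30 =-0.03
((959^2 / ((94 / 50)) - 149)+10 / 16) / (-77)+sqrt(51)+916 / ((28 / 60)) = -4381.22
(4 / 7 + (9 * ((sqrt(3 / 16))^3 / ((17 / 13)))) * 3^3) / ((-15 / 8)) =-3159 * sqrt(3) / 680 - 32 / 105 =-8.35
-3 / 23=-0.13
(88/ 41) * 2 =176/ 41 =4.29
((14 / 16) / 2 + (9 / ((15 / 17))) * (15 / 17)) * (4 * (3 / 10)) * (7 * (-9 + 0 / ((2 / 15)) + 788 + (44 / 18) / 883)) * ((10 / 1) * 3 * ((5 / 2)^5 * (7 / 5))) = 28628280165625 / 113024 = 253293815.17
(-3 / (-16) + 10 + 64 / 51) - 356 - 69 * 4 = -506375 / 816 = -620.56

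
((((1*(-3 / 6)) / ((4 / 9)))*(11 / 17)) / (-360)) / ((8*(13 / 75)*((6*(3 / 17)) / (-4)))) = -55 / 9984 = -0.01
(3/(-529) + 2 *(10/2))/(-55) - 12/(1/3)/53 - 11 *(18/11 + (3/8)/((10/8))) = -68345953/3084070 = -22.16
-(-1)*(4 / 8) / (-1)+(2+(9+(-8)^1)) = 5 / 2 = 2.50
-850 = -850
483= 483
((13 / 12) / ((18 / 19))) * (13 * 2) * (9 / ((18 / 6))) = 3211 / 36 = 89.19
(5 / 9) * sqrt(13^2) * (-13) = -845 / 9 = -93.89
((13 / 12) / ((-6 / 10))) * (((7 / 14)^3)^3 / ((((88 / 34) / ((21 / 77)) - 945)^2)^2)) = -48859785 / 10612165867246611335168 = -0.00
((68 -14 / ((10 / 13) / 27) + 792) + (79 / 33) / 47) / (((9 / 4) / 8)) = 91484416 / 69795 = 1310.76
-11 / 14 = -0.79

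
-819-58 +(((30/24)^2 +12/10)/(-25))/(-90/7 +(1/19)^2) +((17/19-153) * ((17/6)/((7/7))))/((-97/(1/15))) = -876.70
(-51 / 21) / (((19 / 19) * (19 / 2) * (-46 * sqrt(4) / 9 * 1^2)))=153 / 6118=0.03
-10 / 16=-5 / 8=-0.62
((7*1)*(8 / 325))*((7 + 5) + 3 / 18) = 2044 / 975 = 2.10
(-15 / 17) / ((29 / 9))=-135 / 493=-0.27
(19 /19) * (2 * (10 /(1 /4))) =80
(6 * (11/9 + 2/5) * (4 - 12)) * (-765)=59568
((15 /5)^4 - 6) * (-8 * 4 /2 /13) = -1200 /13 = -92.31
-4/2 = -2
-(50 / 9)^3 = -125000 / 729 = -171.47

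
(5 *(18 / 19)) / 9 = 10 / 19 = 0.53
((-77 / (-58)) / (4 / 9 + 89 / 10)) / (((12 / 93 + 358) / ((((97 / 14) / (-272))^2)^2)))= 1358481816945 / 8133639797358601437184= 0.00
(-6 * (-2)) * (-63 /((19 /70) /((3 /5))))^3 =-222305785632 /6859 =-32410815.81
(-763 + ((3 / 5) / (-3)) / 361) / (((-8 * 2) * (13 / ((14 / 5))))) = 10.27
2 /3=0.67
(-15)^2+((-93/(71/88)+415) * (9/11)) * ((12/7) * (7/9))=431097/781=551.98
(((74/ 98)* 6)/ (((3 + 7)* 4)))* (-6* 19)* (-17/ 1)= 107559/ 490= 219.51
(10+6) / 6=8 / 3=2.67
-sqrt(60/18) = -sqrt(30)/3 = -1.83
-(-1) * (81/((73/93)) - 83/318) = 2389435/23214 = 102.93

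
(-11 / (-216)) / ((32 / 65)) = 715 / 6912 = 0.10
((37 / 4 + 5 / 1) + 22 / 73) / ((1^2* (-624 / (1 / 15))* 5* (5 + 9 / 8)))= -607 / 11957400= -0.00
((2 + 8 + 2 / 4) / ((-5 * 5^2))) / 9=-7 / 750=-0.01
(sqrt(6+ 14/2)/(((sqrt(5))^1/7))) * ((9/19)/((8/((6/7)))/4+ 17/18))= 1134 * sqrt(65)/5605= 1.63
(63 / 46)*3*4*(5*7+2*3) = 15498 / 23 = 673.83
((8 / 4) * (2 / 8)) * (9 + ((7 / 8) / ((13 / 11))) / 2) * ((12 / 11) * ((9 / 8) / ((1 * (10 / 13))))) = 7.47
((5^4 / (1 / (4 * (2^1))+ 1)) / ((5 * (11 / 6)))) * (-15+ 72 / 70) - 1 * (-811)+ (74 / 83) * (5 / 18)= -2042246 / 57519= -35.51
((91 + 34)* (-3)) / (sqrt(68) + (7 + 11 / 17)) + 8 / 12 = 1245877 / 4128 - 108375* sqrt(17) / 1376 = -22.93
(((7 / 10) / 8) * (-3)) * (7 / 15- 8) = 791 / 400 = 1.98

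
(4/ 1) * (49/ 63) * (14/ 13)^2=5488/ 1521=3.61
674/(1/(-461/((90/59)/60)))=-36664252/3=-12221417.33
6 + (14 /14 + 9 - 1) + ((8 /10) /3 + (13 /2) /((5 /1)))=497 /30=16.57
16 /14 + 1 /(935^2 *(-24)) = 167851193 /146869800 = 1.14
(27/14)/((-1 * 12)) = -9/56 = -0.16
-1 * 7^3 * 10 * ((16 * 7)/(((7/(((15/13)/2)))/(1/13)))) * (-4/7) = 235200/169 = 1391.72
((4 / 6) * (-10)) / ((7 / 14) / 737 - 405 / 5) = 29480 / 358179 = 0.08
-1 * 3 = -3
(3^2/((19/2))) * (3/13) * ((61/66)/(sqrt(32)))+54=549 * sqrt(2)/21736+54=54.04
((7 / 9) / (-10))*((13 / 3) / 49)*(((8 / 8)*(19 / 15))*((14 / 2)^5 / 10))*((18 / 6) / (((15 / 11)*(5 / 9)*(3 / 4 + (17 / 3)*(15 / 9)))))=-6523517 / 1146875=-5.69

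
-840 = -840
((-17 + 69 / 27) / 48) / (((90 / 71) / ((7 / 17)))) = -6461 / 66096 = -0.10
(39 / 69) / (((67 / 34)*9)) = 0.03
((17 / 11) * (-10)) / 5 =-34 / 11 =-3.09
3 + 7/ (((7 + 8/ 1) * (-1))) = 38/ 15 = 2.53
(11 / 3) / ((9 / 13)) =143 / 27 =5.30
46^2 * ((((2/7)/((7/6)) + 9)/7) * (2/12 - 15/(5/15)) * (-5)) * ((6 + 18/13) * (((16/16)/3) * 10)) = 68759843200/4459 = 15420462.70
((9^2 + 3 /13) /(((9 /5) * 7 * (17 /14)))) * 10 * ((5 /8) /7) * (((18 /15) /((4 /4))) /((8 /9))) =9900 /1547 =6.40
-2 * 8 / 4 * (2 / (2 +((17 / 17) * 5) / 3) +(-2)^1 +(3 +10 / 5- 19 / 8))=-103 / 22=-4.68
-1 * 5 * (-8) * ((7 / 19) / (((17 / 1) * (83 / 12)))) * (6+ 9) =50400 / 26809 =1.88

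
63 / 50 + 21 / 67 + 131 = 444121 / 3350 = 132.57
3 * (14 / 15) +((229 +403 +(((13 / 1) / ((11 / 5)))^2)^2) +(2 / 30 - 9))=405209083 / 219615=1845.09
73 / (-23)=-73 / 23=-3.17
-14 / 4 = -7 / 2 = -3.50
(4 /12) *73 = 73 /3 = 24.33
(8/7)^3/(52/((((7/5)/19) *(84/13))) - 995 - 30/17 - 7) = -26112/15648311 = -0.00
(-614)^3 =-231475544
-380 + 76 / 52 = -4921 / 13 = -378.54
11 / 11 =1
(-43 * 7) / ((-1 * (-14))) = -21.50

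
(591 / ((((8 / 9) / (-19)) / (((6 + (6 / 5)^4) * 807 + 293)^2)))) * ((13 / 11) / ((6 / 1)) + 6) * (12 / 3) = -249479688412082474847 / 17187500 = -14515181871248.43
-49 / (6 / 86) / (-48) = 2107 / 144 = 14.63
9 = 9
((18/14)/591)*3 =9/1379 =0.01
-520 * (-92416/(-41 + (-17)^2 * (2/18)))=-5406336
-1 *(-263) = 263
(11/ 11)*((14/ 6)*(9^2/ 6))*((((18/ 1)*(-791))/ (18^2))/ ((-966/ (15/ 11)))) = 3955/ 2024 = 1.95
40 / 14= 20 / 7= 2.86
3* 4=12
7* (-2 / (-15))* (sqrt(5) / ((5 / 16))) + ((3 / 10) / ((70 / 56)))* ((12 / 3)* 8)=224* sqrt(5) / 75 + 192 / 25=14.36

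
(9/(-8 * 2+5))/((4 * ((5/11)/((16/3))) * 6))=-0.40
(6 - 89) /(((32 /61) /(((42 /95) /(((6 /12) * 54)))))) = -35441 /13680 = -2.59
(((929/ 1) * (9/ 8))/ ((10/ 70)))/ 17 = 58527/ 136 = 430.35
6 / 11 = 0.55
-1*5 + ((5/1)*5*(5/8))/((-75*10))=-241/48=-5.02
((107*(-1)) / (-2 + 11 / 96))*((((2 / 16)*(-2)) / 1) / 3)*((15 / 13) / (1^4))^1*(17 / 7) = -218280 / 16471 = -13.25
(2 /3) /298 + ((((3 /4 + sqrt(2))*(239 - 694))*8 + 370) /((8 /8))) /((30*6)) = -182*sqrt(2) /9 - 17579 /1341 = -41.71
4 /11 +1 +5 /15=56 /33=1.70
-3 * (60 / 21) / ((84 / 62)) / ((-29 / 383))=118730 / 1421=83.55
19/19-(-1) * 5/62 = 67/62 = 1.08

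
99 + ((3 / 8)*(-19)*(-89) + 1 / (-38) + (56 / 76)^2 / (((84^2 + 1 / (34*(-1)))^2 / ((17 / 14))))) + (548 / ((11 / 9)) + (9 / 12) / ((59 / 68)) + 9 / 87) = 3699020564421273391481 / 3128320505191766632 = 1182.43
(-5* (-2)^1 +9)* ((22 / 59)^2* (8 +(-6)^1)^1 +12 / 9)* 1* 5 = 1598660 / 10443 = 153.08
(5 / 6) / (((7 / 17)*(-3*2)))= -85 / 252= -0.34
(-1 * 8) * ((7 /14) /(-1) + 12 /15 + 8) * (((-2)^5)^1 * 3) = 6374.40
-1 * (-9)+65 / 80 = 157 / 16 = 9.81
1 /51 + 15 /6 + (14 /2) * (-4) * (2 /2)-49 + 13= -6271 /102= -61.48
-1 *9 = -9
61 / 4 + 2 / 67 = 4095 / 268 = 15.28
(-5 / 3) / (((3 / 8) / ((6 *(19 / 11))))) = -1520 / 33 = -46.06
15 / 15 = 1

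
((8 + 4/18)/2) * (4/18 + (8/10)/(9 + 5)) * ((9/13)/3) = 3256/12285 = 0.27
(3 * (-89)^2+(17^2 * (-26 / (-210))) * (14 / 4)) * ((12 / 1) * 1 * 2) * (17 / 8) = 12182999 / 10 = 1218299.90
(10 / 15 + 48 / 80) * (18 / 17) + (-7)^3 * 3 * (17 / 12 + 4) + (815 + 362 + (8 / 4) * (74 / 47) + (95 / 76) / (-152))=-10668643551 / 2428960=-4392.27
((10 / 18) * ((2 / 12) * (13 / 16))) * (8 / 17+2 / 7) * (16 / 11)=325 / 3927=0.08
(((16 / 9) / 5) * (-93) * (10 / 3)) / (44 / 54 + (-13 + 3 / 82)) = 244032 / 26897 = 9.07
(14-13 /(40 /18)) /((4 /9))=1467 /80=18.34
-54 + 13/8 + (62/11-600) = -646.74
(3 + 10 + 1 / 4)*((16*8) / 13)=1696 / 13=130.46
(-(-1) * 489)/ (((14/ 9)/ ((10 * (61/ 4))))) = 1342305/ 28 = 47939.46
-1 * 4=-4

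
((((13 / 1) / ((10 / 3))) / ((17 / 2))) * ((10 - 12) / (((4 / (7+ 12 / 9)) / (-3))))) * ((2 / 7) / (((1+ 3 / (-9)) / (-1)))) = -585 / 238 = -2.46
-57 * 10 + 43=-527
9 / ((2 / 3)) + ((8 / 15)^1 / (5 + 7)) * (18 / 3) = 413 / 30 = 13.77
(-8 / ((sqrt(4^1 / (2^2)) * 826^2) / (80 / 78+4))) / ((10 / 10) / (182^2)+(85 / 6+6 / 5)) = -0.00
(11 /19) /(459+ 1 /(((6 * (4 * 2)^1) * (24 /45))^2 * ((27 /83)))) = 4866048 /3857930753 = 0.00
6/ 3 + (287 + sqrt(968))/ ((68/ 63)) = 693 * sqrt(2)/ 34 + 18217/ 68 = 296.72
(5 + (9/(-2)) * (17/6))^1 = -31/4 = -7.75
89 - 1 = 88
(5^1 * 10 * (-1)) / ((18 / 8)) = -22.22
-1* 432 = -432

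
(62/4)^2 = 961/4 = 240.25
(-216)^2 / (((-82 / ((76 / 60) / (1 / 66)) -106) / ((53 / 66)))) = -2610144 / 7453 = -350.21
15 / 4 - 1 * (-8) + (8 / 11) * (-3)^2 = 18.30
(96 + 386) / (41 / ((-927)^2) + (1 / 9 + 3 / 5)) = 2070982890 / 3055597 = 677.77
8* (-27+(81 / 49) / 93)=-327888 / 1519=-215.86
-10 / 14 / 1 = -5 / 7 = -0.71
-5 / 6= -0.83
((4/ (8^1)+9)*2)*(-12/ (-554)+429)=2257941/ 277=8151.41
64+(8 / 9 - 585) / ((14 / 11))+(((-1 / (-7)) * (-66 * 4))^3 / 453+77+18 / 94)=-19111670275 / 43816878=-436.17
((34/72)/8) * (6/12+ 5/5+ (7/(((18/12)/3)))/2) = 0.50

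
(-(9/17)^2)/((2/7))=-567/578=-0.98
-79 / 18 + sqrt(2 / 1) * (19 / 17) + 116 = 19 * sqrt(2) / 17 + 2009 / 18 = 113.19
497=497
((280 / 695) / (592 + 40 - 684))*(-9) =126 / 1807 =0.07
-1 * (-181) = 181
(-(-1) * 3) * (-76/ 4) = -57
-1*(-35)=35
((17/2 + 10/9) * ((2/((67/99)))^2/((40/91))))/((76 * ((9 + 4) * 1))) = 0.19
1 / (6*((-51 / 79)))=-79 / 306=-0.26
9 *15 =135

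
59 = 59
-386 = -386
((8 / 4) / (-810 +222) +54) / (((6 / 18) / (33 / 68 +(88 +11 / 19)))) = 1826752125 / 126616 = 14427.50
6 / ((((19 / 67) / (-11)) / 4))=-17688 / 19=-930.95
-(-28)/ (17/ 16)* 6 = 2688/ 17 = 158.12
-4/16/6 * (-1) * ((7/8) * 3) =0.11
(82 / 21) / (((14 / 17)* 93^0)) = 697 / 147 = 4.74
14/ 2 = 7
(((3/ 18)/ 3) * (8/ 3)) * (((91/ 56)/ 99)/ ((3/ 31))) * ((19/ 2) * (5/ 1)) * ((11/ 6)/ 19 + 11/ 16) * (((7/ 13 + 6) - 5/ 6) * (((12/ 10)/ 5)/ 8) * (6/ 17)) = 179335/ 3172608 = 0.06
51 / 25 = 2.04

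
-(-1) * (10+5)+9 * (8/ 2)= 51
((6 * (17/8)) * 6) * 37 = 5661/2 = 2830.50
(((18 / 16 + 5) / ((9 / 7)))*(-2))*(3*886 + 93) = -314531 / 12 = -26210.92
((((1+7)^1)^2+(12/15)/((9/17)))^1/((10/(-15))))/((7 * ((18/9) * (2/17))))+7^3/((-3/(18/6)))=-84559/210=-402.66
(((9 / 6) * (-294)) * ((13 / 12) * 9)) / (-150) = 5733 / 200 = 28.66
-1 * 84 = -84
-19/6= -3.17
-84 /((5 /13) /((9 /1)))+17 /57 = -560111 /285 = -1965.30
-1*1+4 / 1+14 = 17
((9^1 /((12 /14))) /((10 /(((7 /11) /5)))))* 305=8967 /220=40.76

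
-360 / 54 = -20 / 3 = -6.67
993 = 993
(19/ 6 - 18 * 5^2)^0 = 1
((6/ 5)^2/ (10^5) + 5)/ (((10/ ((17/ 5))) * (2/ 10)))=53125153/ 6250000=8.50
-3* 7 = -21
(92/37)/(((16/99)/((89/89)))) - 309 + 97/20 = -106843/370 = -288.76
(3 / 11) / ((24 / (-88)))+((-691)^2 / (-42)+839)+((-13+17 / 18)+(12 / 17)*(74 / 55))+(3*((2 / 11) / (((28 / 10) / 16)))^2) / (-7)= -334711535639 / 31749795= -10542.16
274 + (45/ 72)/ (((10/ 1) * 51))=223585/ 816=274.00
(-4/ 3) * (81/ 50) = -2.16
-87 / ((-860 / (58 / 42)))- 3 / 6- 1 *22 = -134609 / 6020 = -22.36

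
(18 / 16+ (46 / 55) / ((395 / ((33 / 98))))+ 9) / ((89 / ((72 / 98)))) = 70553943 / 844071550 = 0.08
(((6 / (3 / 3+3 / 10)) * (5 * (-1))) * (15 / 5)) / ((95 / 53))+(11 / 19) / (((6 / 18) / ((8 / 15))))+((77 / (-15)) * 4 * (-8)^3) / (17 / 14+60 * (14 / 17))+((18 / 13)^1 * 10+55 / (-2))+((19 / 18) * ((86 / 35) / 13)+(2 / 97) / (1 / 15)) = 156.82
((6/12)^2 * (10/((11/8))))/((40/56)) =28/11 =2.55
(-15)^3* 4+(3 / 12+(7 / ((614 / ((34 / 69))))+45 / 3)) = -1142589361 / 84732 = -13484.74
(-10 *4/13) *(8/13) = -320/169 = -1.89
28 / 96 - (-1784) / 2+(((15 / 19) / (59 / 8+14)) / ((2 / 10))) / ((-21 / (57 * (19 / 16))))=49935 / 56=891.70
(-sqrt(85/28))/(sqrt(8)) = -sqrt(1190)/56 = -0.62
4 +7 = 11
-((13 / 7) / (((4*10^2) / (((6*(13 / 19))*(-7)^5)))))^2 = -1481836332249 / 14440000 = -102620.24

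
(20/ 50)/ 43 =2/ 215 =0.01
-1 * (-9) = 9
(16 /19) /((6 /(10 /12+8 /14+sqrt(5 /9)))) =8 * sqrt(5) /171+236 /1197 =0.30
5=5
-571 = -571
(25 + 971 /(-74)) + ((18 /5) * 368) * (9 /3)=3986.28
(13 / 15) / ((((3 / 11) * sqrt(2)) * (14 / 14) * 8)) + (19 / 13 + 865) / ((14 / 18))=143 * sqrt(2) / 720 + 101376 / 91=1114.30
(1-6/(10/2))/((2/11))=-11/10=-1.10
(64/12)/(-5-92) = -0.05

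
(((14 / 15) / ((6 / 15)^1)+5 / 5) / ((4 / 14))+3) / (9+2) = 4 / 3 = 1.33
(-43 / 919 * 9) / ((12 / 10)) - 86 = -158713 / 1838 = -86.35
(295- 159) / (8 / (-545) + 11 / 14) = 176.39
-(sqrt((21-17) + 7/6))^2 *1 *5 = -155/6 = -25.83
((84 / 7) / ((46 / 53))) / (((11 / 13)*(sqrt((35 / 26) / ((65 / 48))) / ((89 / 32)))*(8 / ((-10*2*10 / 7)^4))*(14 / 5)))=6227914062500*sqrt(42) / 29765197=1355996.27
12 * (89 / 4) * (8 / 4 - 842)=-224280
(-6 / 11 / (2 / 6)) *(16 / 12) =-24 / 11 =-2.18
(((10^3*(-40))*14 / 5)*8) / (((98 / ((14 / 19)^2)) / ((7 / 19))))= -12544000 / 6859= -1828.84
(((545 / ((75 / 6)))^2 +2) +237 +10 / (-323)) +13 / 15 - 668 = 35678476 / 24225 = 1472.80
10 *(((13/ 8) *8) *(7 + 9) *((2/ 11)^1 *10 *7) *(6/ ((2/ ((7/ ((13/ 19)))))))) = 8937600/ 11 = 812509.09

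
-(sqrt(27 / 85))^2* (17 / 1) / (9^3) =-1 / 135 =-0.01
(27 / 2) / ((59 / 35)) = 945 / 118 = 8.01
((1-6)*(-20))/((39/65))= 500/3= 166.67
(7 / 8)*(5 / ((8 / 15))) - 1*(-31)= 2509 / 64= 39.20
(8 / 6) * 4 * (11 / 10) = 88 / 15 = 5.87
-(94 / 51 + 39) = -2083 / 51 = -40.84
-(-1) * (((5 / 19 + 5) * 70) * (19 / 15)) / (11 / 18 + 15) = 8400 / 281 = 29.89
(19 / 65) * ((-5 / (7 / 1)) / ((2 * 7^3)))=-19 / 62426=-0.00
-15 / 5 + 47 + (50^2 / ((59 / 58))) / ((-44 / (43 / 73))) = 525838 / 47377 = 11.10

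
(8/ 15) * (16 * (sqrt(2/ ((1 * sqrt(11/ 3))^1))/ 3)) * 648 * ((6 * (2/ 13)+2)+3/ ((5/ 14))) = 6782976 * 11^(3/ 4) * sqrt(2) * 3^(1/ 4)/ 3575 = 21329.67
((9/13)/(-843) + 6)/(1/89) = 1950435/3653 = 533.93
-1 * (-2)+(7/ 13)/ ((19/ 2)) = 508/ 247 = 2.06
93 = 93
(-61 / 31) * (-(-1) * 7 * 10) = -4270 / 31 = -137.74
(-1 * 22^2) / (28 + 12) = -121 / 10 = -12.10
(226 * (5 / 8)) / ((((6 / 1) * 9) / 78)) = 7345 / 36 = 204.03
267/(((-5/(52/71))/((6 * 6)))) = -499824/355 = -1407.95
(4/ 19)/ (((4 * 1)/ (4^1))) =4/ 19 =0.21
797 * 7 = 5579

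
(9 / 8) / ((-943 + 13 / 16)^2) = 32 / 25250625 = 0.00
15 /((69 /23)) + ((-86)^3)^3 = -257327417311663611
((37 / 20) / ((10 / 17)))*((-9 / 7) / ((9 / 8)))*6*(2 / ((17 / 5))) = -444 / 35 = -12.69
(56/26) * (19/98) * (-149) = -5662/91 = -62.22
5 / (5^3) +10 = 251 / 25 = 10.04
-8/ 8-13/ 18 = -31/ 18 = -1.72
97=97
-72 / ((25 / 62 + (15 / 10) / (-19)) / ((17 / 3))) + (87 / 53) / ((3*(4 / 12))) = -12719919 / 10123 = -1256.54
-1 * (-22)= 22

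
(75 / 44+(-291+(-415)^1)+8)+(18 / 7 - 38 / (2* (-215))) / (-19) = -876241147 / 1258180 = -696.44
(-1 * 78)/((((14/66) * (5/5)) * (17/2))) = -5148/119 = -43.26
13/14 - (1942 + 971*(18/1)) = -271867/14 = -19419.07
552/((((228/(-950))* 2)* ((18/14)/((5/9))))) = -40250/81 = -496.91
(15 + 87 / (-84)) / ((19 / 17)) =6647 / 532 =12.49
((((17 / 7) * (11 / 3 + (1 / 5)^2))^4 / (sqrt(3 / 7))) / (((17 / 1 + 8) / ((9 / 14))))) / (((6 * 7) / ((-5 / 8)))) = -3.84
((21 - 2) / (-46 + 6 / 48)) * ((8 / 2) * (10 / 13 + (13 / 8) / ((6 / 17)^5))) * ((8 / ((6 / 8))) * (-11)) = 201123135268 / 3478059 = 57826.26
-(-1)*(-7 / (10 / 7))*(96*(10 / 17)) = -4704 / 17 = -276.71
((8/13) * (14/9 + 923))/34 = 33284/1989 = 16.73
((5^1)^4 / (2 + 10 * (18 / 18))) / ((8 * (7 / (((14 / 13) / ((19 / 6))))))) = 625 / 1976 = 0.32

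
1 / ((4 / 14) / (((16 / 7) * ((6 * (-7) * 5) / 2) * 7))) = -5880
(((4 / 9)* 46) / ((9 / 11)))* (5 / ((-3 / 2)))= -20240 / 243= -83.29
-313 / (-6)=52.17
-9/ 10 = -0.90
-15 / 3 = -5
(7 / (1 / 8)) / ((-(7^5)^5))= -8 / 191581231380566414401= -0.00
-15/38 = -0.39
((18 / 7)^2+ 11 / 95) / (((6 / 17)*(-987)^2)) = 532423 / 27208540170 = 0.00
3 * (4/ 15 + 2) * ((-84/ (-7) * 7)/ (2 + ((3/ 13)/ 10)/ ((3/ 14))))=37128/ 137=271.01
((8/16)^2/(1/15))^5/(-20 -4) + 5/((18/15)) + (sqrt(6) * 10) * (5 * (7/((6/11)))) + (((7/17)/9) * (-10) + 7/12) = -33348029/1253376 + 1925 * sqrt(6)/3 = 1545.15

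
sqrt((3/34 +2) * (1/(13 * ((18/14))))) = sqrt(219674)/1326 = 0.35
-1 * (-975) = 975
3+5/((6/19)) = 113/6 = 18.83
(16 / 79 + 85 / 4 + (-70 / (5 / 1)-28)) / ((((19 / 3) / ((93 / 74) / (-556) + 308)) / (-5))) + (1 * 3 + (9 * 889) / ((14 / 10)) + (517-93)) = 144813904163 / 13001504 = 11138.24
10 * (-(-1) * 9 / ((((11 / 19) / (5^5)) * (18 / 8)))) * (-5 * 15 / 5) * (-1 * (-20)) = -712500000 / 11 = -64772727.27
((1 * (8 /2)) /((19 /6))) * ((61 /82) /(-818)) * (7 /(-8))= 1281 /1274444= 0.00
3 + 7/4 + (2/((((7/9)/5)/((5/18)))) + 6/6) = 261/28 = 9.32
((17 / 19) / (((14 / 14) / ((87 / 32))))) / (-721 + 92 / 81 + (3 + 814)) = 119799 / 4783744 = 0.03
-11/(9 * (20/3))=-11/60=-0.18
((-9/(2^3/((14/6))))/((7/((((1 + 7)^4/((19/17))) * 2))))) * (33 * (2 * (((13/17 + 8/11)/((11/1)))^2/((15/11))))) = -2447.38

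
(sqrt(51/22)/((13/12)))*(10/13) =60*sqrt(1122)/1859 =1.08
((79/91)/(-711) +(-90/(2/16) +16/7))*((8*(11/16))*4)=-12931798/819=-15789.74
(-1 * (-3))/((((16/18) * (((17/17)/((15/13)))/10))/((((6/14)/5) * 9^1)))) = 10935/364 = 30.04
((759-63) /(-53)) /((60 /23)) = -1334 /265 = -5.03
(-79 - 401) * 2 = -960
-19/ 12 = -1.58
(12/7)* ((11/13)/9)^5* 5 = 3221020/51157120833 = 0.00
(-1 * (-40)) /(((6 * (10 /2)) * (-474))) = -2 /711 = -0.00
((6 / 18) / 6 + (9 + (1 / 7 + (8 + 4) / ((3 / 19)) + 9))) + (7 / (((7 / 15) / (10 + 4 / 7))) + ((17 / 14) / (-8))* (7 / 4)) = 1018097 / 4032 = 252.50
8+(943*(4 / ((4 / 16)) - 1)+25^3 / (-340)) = 959279 / 68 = 14107.04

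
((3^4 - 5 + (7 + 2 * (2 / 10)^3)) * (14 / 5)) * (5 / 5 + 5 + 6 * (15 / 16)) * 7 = 47287989 / 2500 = 18915.20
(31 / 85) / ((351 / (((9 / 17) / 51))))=31 / 2874105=0.00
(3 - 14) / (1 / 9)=-99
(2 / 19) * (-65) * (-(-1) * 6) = -780 / 19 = -41.05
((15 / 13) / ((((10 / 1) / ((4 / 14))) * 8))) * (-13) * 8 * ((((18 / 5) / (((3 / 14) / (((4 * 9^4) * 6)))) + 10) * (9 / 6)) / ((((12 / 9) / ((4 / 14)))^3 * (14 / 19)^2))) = -580157200899 / 18823840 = -30820.34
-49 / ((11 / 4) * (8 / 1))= -49 / 22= -2.23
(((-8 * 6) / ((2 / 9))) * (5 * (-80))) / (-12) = -7200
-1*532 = -532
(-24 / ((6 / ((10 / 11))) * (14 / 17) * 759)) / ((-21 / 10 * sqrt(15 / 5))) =3400 * sqrt(3) / 3681909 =0.00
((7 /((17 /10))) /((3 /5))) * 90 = 10500 /17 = 617.65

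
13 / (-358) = -13 / 358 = -0.04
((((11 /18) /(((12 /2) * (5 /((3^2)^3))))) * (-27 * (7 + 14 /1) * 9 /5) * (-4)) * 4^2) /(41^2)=24249456 /42025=577.02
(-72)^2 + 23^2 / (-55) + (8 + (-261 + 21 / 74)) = 20031179 / 4070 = 4921.67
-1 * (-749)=749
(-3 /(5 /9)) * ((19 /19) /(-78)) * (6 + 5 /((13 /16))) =711 /845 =0.84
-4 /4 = -1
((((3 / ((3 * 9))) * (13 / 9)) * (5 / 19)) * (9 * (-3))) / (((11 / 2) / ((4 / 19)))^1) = -0.04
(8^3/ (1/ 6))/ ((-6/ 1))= -512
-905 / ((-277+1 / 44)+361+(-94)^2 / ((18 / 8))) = -358380 / 1588409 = -0.23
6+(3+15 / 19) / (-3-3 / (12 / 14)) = 1338 / 247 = 5.42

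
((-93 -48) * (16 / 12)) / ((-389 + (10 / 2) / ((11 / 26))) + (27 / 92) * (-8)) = 1012 / 2043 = 0.50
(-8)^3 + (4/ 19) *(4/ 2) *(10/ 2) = -9688/ 19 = -509.89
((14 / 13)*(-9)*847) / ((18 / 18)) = -106722 / 13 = -8209.38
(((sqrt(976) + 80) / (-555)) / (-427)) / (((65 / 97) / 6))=776 * sqrt(61) / 5134675 + 3104 / 1026935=0.00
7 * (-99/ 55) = -63/ 5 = -12.60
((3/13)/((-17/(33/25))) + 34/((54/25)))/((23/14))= 32836328/3431025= 9.57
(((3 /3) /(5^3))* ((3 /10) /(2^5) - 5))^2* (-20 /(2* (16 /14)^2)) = -124970041 /10240000000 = -0.01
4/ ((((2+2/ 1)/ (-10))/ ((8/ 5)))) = -16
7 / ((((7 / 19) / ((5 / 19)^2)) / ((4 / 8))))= 25 / 38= 0.66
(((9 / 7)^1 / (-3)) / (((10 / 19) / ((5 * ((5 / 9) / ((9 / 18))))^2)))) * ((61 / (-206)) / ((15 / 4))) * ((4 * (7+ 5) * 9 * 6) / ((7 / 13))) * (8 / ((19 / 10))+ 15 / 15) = 251222400 / 5047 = 49776.58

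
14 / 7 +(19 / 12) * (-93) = -581 / 4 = -145.25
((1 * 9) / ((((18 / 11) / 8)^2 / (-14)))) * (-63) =189728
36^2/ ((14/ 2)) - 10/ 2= 1261/ 7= 180.14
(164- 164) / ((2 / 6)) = 0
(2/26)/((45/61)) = 61/585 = 0.10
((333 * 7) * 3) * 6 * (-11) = -461538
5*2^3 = 40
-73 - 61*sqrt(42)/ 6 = -138.89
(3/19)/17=3/323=0.01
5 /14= 0.36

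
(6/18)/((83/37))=37/249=0.15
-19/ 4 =-4.75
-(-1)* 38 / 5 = 38 / 5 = 7.60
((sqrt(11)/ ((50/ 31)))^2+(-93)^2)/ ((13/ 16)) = 86532284/ 8125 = 10650.13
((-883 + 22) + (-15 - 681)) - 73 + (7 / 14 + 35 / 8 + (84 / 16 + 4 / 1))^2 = -91551 / 64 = -1430.48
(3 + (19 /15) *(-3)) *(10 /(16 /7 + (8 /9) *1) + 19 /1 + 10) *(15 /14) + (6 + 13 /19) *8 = 34469 /1330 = 25.92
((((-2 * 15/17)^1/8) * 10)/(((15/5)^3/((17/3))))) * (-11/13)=0.39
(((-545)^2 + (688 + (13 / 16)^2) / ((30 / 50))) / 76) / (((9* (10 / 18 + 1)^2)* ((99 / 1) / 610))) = 69843988925 / 62920704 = 1110.03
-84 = -84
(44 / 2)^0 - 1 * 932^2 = -868623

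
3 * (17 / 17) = 3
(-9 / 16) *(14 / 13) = -63 / 104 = -0.61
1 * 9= 9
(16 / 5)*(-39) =-624 / 5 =-124.80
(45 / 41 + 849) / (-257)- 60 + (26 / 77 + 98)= 28421466 / 811349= 35.03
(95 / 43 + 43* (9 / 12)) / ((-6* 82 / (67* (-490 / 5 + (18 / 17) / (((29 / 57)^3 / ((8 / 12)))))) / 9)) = 22879290884433 / 5847701752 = 3912.53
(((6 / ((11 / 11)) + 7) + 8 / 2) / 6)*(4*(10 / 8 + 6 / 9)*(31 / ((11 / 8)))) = 48484 / 99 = 489.74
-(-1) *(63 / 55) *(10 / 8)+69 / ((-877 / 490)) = -1432389 / 38588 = -37.12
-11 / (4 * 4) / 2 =-11 / 32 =-0.34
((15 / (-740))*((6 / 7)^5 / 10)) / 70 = -1458 / 108825325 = -0.00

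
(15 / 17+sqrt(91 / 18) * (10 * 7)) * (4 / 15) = 4 / 17+28 * sqrt(182) / 9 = 42.21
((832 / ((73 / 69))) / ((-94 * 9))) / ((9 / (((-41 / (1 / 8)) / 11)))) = 3138304 / 1019007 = 3.08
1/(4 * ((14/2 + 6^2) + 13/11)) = 11/1944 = 0.01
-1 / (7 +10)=-1 / 17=-0.06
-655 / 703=-0.93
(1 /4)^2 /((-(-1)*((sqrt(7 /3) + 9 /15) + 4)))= 345 /22592-25*sqrt(21) /22592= 0.01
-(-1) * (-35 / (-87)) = 35 / 87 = 0.40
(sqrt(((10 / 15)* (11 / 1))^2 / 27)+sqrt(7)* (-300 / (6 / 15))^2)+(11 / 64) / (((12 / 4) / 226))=1488249.47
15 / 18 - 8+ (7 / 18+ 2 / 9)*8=-41 / 18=-2.28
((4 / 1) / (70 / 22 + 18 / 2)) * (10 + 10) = 440 / 67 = 6.57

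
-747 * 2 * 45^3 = -136140750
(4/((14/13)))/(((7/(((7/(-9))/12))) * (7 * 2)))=-0.00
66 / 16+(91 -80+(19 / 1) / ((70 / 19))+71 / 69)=411731 / 19320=21.31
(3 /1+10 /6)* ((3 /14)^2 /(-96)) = -1 /448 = -0.00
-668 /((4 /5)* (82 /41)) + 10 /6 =-2495 /6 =-415.83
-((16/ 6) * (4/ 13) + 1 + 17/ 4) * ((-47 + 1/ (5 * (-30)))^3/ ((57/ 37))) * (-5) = -12282982896177389/ 6002100000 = -2046447.56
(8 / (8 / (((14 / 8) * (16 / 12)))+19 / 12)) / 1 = 672 / 421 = 1.60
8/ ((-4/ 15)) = -30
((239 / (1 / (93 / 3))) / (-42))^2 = 54893281 / 1764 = 31118.64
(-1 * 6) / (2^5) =-3 / 16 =-0.19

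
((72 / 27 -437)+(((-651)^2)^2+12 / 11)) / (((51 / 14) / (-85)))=-414892833357520 / 99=-4190836700581.01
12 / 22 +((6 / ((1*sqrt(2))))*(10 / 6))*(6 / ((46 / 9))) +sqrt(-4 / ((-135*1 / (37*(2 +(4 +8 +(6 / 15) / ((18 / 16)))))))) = 6 / 11 +2*sqrt(71706) / 135 +135*sqrt(2) / 23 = 12.81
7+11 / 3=32 / 3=10.67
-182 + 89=-93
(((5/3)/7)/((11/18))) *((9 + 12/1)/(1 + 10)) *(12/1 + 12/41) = 45360/4961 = 9.14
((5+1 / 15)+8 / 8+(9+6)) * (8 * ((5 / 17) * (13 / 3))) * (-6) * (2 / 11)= -131456 / 561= -234.32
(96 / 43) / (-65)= -96 / 2795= -0.03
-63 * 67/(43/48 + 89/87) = -5875632/2671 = -2199.79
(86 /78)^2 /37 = 1849 /56277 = 0.03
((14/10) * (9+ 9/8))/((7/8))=81/5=16.20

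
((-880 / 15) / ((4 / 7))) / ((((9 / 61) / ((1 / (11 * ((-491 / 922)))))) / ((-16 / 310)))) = -12598208 / 2054835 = -6.13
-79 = -79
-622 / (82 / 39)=-12129 / 41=-295.83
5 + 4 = 9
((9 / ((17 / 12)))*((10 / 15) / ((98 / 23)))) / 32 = 207 / 6664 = 0.03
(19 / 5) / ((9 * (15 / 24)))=152 / 225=0.68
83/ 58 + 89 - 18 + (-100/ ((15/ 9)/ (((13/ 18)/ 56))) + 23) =230585/ 2436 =94.66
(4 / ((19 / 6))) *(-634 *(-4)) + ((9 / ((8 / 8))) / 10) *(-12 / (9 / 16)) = 302496 / 95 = 3184.17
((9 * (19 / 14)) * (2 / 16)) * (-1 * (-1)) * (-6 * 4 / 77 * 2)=-513 / 539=-0.95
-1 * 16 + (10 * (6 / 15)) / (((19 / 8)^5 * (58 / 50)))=-1145633136 / 71806871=-15.95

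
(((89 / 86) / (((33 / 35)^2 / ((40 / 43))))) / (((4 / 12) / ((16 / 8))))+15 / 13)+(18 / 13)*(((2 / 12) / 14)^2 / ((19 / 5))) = 497237831575 / 64987010088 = 7.65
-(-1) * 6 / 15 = 2 / 5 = 0.40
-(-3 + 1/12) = 35/12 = 2.92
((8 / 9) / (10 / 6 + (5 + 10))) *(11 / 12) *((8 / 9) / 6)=0.01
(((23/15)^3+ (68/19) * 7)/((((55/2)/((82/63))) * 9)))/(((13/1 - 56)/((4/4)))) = -301378372/85988739375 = -0.00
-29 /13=-2.23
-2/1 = -2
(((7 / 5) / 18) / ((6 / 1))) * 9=7 / 60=0.12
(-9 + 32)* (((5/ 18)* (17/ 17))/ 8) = 115/ 144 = 0.80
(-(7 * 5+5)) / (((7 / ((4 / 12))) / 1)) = -40 / 21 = -1.90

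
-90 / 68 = -45 / 34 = -1.32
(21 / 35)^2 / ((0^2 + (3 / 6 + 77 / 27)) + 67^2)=486 / 6064675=0.00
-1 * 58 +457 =399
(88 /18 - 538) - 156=-6202 /9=-689.11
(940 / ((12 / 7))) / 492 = 1645 / 1476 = 1.11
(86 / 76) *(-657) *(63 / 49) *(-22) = 2796849 / 133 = 21028.94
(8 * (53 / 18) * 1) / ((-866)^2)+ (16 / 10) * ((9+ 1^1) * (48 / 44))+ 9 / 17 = 5674739474 / 315543987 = 17.98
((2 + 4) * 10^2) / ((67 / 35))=313.43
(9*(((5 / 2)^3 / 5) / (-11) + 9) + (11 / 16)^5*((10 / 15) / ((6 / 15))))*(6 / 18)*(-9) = -2723227853 / 11534336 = -236.10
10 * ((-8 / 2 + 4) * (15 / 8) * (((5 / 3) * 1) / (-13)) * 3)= 0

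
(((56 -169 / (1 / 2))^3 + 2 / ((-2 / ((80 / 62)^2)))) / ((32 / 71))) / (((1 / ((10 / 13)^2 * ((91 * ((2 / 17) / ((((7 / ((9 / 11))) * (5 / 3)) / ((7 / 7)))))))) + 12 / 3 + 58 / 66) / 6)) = -3408370566992820 / 81397661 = -41873077.50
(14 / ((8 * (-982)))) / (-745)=7 / 2926360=0.00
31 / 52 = 0.60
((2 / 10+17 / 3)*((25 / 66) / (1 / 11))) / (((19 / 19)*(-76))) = -0.32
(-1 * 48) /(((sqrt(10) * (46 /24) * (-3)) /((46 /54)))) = 32 * sqrt(10) /45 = 2.25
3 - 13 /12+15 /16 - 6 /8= 101 /48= 2.10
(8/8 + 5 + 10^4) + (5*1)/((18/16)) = 90094/9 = 10010.44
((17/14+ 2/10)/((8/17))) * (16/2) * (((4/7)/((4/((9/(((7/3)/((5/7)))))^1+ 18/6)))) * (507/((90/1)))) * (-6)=-40104207/60025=-668.13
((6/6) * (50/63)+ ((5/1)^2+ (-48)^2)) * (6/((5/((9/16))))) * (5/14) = 440331/784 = 561.65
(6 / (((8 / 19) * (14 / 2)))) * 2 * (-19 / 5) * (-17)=18411 / 70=263.01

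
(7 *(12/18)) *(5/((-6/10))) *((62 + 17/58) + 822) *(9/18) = -8975575/522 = -17194.59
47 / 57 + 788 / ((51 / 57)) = 881.53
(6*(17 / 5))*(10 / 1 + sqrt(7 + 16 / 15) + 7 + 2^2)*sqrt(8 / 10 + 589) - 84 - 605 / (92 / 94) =-32299 / 46 + 1122*sqrt(983) / 25 + 2142*sqrt(14745) / 25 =11109.00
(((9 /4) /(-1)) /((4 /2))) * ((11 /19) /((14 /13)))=-1287 /2128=-0.60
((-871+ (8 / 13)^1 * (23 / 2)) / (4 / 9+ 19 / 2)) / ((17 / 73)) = -14757534 / 39559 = -373.05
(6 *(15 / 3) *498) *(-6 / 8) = -11205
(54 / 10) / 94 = 27 / 470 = 0.06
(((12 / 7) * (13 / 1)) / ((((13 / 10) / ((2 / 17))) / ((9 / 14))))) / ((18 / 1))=60 / 833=0.07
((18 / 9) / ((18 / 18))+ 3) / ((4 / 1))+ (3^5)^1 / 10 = 25.55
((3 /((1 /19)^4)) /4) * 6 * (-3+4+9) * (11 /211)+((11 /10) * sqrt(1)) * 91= 645300161 /2110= 305829.46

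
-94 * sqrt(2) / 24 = -47 * sqrt(2) / 12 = -5.54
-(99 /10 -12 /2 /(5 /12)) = 9 /2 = 4.50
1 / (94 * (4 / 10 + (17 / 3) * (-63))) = -5 / 167602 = -0.00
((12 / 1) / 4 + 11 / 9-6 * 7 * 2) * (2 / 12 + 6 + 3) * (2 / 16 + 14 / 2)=-375155 / 72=-5210.49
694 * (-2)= -1388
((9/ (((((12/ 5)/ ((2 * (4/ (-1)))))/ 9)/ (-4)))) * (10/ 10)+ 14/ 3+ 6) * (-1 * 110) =-359920/ 3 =-119973.33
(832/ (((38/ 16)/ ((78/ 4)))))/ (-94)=-64896/ 893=-72.67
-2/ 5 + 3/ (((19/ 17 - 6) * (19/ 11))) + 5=33466/ 7885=4.24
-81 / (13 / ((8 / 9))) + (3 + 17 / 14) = -241 / 182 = -1.32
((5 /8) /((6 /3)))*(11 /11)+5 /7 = 115 /112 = 1.03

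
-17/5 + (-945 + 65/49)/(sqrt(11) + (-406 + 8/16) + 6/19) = -2487688149/2323106905 + 13354112*sqrt(11)/2323106905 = -1.05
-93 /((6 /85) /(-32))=42160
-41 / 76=-0.54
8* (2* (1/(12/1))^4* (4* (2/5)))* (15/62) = 1/3348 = 0.00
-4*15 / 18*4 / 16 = -5 / 6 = -0.83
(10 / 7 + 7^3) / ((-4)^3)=-2411 / 448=-5.38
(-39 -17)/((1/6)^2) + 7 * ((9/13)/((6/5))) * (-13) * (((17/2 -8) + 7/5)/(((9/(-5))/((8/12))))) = -35623/18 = -1979.06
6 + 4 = 10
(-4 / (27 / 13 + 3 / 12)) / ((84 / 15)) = -260 / 847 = -0.31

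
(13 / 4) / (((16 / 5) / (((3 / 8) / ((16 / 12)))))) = 585 / 2048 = 0.29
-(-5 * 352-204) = 1964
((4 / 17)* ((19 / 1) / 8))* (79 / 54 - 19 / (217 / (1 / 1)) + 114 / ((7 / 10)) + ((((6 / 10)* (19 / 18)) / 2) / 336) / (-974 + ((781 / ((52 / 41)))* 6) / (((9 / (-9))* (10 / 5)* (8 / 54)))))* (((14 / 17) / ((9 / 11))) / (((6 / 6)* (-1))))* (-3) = 362810621401921 / 1309168456740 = 277.13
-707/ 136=-5.20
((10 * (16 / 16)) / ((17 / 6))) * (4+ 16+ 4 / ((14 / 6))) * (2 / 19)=8.07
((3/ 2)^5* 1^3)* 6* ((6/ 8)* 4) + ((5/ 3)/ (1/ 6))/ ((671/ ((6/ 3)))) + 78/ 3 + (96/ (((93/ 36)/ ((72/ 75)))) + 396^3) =516691301876403/ 8320400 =62099334.39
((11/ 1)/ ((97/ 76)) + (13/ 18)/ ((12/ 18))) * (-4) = -11293/ 291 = -38.81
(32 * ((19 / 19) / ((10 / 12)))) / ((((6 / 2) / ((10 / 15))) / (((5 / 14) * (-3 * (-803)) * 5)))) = 256960 / 7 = 36708.57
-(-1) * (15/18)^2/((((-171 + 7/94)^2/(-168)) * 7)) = -441800/774445467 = -0.00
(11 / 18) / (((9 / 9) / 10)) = 55 / 9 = 6.11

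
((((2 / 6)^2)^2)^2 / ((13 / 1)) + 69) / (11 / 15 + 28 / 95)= 559095710 / 8330283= 67.12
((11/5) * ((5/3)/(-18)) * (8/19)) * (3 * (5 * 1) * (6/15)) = -88/171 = -0.51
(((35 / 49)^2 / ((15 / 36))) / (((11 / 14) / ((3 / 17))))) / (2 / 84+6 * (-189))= -2160 / 8906249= -0.00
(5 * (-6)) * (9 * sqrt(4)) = -540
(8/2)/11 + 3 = 37/11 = 3.36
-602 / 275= -2.19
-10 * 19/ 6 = -95/ 3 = -31.67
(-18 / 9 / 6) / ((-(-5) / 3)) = -1 / 5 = -0.20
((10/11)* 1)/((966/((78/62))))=65/54901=0.00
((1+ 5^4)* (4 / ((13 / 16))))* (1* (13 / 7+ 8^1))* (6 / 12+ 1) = 4146624 / 91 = 45567.30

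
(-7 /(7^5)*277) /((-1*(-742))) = -277 /1781542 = -0.00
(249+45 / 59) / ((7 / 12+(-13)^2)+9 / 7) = 1237824 / 846827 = 1.46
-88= -88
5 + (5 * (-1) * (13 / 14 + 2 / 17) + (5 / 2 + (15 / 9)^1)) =1405 / 357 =3.94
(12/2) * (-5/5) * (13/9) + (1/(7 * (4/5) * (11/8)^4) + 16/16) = -2341841/307461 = -7.62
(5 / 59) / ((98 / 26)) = 65 / 2891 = 0.02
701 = 701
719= 719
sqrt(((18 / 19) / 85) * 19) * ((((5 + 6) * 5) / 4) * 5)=165 * sqrt(170) / 68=31.64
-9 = -9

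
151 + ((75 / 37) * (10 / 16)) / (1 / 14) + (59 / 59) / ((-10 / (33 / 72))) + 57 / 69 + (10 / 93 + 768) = 937.62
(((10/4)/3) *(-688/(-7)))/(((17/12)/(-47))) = -323360/119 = -2717.31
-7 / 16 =-0.44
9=9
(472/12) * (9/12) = 59/2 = 29.50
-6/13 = -0.46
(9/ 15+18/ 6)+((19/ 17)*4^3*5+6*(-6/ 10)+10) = 6250/ 17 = 367.65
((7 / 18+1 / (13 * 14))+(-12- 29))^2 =1105961536 / 670761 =1648.82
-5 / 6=-0.83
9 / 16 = 0.56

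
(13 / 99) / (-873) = -13 / 86427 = -0.00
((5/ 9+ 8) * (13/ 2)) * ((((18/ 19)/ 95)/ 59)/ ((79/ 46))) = 0.01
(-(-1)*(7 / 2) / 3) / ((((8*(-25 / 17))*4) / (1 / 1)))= -119 / 4800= -0.02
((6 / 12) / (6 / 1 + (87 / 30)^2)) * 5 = 250 / 1441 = 0.17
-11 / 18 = -0.61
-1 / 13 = -0.08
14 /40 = 7 /20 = 0.35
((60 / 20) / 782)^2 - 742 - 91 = -509399483 / 611524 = -833.00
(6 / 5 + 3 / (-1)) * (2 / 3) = -6 / 5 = -1.20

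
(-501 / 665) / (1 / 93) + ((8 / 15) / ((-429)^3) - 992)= -1062.06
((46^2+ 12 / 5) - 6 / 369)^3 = 2211257149273822616 / 232608375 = 9506352250.96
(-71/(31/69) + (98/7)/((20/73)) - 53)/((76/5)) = -49579/4712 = -10.52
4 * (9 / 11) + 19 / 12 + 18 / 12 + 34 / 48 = 1865 / 264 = 7.06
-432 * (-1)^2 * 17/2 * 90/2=-165240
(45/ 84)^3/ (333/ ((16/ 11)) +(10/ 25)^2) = 0.00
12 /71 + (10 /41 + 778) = 2265960 /2911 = 778.41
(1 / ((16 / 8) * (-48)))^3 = -1 / 884736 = -0.00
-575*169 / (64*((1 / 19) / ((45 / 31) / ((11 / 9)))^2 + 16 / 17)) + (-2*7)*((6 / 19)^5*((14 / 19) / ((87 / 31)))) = -1551.75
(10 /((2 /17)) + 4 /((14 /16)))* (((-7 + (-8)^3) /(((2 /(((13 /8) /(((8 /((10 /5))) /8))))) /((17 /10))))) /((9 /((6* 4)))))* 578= -6927934299 /35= -197940979.97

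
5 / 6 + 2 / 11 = 67 / 66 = 1.02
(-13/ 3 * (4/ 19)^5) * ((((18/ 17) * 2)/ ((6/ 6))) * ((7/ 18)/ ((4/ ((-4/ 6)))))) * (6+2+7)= 465920/ 126281049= 0.00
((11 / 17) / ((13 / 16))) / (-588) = -44 / 32487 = -0.00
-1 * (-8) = 8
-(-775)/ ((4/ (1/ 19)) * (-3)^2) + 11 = 8299/ 684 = 12.13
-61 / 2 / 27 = -61 / 54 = -1.13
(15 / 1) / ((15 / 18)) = 18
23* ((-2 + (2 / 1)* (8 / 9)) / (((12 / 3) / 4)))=-46 / 9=-5.11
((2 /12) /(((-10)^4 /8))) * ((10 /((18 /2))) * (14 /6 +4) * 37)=703 /20250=0.03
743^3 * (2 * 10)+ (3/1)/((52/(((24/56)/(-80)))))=238884409836791/29120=8203448140.00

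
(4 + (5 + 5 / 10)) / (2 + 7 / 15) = 285 / 74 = 3.85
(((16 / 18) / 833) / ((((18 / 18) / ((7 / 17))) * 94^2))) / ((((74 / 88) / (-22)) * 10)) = -968 / 7440563655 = -0.00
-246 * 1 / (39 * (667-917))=41 / 1625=0.03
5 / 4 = 1.25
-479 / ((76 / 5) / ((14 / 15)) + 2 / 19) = -63707 / 2180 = -29.22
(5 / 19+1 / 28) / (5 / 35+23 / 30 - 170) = -2385 / 1349342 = -0.00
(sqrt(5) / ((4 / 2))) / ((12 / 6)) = sqrt(5) / 4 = 0.56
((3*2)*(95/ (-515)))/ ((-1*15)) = 38/ 515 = 0.07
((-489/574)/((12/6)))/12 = -163/4592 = -0.04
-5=-5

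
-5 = -5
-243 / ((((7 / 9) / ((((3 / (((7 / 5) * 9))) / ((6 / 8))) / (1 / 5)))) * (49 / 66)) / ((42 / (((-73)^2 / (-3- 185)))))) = 1809086400 / 1827847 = 989.74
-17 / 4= -4.25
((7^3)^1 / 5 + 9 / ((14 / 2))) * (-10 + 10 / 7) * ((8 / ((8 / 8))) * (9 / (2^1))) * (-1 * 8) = 8453376 / 49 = 172517.88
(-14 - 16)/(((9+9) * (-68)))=5/204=0.02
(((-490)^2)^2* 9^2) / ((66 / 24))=18677955240000 / 11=1697995930909.09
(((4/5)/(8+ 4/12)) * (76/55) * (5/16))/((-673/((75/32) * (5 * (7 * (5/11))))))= -5985/2605856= -0.00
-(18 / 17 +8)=-154 / 17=-9.06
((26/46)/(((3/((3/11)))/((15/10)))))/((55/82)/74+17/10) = 591630/13118809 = 0.05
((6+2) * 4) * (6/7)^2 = 1152/49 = 23.51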